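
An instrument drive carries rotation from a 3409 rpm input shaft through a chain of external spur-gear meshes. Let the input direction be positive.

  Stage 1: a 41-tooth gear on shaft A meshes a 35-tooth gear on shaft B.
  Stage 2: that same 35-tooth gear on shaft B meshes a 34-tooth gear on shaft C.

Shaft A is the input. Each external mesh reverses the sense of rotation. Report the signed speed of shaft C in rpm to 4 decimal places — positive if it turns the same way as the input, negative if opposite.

Stage 1 [41T→35T]: ω = 3409.0000×41/35 = 3993.4000 rpm, dir flips to −; running = −3993.4000
Stage 2 [35T→34T]: ω = 3993.4000×35/34 = 4110.8529 rpm, dir flips to +; running = +4110.8529

+4110.8529 rpm (same as input, |ω| = 4110.8529 rpm)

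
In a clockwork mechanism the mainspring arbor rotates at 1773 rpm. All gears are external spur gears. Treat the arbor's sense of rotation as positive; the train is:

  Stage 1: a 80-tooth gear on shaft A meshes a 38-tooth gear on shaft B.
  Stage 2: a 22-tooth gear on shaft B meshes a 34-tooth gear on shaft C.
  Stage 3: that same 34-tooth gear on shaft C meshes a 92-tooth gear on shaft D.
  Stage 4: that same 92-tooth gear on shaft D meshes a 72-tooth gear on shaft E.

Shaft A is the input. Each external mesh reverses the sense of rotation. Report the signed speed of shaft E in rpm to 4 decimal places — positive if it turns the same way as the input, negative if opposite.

Stage 1 [80T→38T]: ω = 1773.0000×80/38 = 3732.6316 rpm, dir flips to −; running = −3732.6316
Stage 2 [22T→34T]: ω = 3732.6316×22/34 = 2415.2322 rpm, dir flips to +; running = +2415.2322
Stage 3 [34T→92T]: ω = 2415.2322×34/92 = 892.5858 rpm, dir flips to −; running = −892.5858
Stage 4 [92T→72T]: ω = 892.5858×92/72 = 1140.5263 rpm, dir flips to +; running = +1140.5263

+1140.5263 rpm (same as input, |ω| = 1140.5263 rpm)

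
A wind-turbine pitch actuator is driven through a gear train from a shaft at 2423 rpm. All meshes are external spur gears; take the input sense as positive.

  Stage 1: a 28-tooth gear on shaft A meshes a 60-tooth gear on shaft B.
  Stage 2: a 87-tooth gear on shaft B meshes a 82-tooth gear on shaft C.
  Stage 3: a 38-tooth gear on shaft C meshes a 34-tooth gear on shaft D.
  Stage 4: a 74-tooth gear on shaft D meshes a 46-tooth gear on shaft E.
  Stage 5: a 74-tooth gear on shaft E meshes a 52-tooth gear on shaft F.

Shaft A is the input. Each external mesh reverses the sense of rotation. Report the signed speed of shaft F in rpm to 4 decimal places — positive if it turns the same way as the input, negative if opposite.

Stage 1 [28T→60T]: ω = 2423.0000×28/60 = 1130.7333 rpm, dir flips to −; running = −1130.7333
Stage 2 [87T→82T]: ω = 1130.7333×87/82 = 1199.6805 rpm, dir flips to +; running = +1199.6805
Stage 3 [38T→34T]: ω = 1199.6805×38/34 = 1340.8194 rpm, dir flips to −; running = −1340.8194
Stage 4 [74T→46T]: ω = 1340.8194×74/46 = 2156.9703 rpm, dir flips to +; running = +2156.9703
Stage 5 [74T→52T]: ω = 2156.9703×74/52 = 3069.5346 rpm, dir flips to −; running = −3069.5346

-3069.5346 rpm (opposite to input, |ω| = 3069.5346 rpm)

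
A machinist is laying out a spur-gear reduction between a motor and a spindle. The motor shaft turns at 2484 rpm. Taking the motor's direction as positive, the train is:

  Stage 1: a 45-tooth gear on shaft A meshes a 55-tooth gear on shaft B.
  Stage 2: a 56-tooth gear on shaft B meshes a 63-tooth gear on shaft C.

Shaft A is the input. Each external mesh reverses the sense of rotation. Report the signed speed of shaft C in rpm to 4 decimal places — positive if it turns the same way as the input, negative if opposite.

Stage 1 [45T→55T]: ω = 2484.0000×45/55 = 2032.3636 rpm, dir flips to −; running = −2032.3636
Stage 2 [56T→63T]: ω = 2032.3636×56/63 = 1806.5455 rpm, dir flips to +; running = +1806.5455

+1806.5455 rpm (same as input, |ω| = 1806.5455 rpm)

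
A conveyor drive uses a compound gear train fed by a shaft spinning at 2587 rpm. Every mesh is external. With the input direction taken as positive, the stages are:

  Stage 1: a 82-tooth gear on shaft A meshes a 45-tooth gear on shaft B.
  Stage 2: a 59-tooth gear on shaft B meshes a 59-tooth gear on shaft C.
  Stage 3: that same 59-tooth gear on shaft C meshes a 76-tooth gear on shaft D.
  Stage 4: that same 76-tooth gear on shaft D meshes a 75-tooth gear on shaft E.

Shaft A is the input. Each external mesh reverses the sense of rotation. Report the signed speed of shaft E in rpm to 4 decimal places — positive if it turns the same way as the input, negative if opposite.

Stage 1 [82T→45T]: ω = 2587.0000×82/45 = 4714.0889 rpm, dir flips to −; running = −4714.0889
Stage 2 [59T→59T]: ω = 4714.0889×59/59 = 4714.0889 rpm, dir flips to +; running = +4714.0889
Stage 3 [59T→76T]: ω = 4714.0889×59/76 = 3659.6216 rpm, dir flips to −; running = −3659.6216
Stage 4 [76T→75T]: ω = 3659.6216×76/75 = 3708.4166 rpm, dir flips to +; running = +3708.4166

+3708.4166 rpm (same as input, |ω| = 3708.4166 rpm)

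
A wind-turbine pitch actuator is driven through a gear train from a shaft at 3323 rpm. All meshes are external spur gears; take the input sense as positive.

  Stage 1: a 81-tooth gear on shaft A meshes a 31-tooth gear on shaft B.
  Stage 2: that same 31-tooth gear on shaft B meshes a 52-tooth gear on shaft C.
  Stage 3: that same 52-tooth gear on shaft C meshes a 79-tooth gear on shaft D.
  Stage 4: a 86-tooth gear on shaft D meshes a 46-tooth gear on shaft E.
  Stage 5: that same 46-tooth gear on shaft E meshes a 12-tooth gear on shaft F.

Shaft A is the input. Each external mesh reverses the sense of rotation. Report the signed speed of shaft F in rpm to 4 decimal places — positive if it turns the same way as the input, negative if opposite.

-24417.7405 rpm (opposite to input, |ω| = 24417.7405 rpm)

Stage 1 [81T→31T]: ω = 3323.0000×81/31 = 8682.6774 rpm, dir flips to −; running = −8682.6774
Stage 2 [31T→52T]: ω = 8682.6774×31/52 = 5176.2115 rpm, dir flips to +; running = +5176.2115
Stage 3 [52T→79T]: ω = 5176.2115×52/79 = 3407.1266 rpm, dir flips to −; running = −3407.1266
Stage 4 [86T→46T]: ω = 3407.1266×86/46 = 6369.8453 rpm, dir flips to +; running = +6369.8453
Stage 5 [46T→12T]: ω = 6369.8453×46/12 = 24417.7405 rpm, dir flips to −; running = −24417.7405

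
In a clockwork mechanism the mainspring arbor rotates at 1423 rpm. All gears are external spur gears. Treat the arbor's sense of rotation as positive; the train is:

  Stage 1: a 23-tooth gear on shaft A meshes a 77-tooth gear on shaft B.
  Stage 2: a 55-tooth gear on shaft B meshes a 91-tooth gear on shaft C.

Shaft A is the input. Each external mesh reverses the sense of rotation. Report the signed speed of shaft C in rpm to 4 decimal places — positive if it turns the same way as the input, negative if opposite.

Stage 1 [23T→77T]: ω = 1423.0000×23/77 = 425.0519 rpm, dir flips to −; running = −425.0519
Stage 2 [55T→91T]: ω = 425.0519×55/91 = 256.8995 rpm, dir flips to +; running = +256.8995

+256.8995 rpm (same as input, |ω| = 256.8995 rpm)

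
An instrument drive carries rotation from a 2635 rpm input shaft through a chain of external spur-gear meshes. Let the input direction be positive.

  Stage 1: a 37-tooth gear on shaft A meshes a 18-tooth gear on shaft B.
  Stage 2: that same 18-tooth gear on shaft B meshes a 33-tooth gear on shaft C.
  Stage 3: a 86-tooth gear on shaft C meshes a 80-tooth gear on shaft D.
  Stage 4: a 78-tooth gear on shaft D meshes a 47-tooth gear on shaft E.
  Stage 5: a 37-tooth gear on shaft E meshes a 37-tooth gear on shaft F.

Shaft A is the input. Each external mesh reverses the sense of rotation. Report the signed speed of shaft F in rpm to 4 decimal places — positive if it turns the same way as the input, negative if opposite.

Stage 1 [37T→18T]: ω = 2635.0000×37/18 = 5416.3889 rpm, dir flips to −; running = −5416.3889
Stage 2 [18T→33T]: ω = 5416.3889×18/33 = 2954.3939 rpm, dir flips to +; running = +2954.3939
Stage 3 [86T→80T]: ω = 2954.3939×86/80 = 3175.9735 rpm, dir flips to −; running = −3175.9735
Stage 4 [78T→47T]: ω = 3175.9735×78/47 = 5270.7645 rpm, dir flips to +; running = +5270.7645
Stage 5 [37T→37T]: ω = 5270.7645×37/37 = 5270.7645 rpm, dir flips to −; running = −5270.7645

-5270.7645 rpm (opposite to input, |ω| = 5270.7645 rpm)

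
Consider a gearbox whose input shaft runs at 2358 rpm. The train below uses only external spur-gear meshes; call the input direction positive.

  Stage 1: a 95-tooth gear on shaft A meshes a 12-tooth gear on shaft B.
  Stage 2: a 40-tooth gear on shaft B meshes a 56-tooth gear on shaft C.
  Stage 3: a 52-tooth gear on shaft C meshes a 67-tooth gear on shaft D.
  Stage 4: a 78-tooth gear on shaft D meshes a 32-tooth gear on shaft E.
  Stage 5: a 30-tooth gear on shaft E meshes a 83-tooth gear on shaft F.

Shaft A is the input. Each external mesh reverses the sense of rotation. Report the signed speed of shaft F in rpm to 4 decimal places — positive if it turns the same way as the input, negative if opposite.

Stage 1 [95T→12T]: ω = 2358.0000×95/12 = 18667.5000 rpm, dir flips to −; running = −18667.5000
Stage 2 [40T→56T]: ω = 18667.5000×40/56 = 13333.9286 rpm, dir flips to +; running = +13333.9286
Stage 3 [52T→67T]: ω = 13333.9286×52/67 = 10348.7207 rpm, dir flips to −; running = −10348.7207
Stage 4 [78T→32T]: ω = 10348.7207×78/32 = 25225.0067 rpm, dir flips to +; running = +25225.0067
Stage 5 [30T→83T]: ω = 25225.0067×30/83 = 9117.4723 rpm, dir flips to −; running = −9117.4723

-9117.4723 rpm (opposite to input, |ω| = 9117.4723 rpm)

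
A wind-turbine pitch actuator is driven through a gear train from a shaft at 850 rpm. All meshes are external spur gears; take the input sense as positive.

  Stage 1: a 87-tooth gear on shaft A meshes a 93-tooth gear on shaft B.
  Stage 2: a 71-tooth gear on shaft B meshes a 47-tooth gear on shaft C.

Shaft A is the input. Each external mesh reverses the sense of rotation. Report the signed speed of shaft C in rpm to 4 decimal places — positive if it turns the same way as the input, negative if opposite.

+1201.2011 rpm (same as input, |ω| = 1201.2011 rpm)

Stage 1 [87T→93T]: ω = 850.0000×87/93 = 795.1613 rpm, dir flips to −; running = −795.1613
Stage 2 [71T→47T]: ω = 795.1613×71/47 = 1201.2011 rpm, dir flips to +; running = +1201.2011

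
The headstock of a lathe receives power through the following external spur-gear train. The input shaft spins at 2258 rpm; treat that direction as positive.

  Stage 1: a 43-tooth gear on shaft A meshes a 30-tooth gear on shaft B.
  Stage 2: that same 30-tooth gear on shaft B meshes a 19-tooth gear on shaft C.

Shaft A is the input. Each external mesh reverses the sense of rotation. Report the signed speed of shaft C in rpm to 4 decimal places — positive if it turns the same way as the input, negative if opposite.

Stage 1 [43T→30T]: ω = 2258.0000×43/30 = 3236.4667 rpm, dir flips to −; running = −3236.4667
Stage 2 [30T→19T]: ω = 3236.4667×30/19 = 5110.2105 rpm, dir flips to +; running = +5110.2105

+5110.2105 rpm (same as input, |ω| = 5110.2105 rpm)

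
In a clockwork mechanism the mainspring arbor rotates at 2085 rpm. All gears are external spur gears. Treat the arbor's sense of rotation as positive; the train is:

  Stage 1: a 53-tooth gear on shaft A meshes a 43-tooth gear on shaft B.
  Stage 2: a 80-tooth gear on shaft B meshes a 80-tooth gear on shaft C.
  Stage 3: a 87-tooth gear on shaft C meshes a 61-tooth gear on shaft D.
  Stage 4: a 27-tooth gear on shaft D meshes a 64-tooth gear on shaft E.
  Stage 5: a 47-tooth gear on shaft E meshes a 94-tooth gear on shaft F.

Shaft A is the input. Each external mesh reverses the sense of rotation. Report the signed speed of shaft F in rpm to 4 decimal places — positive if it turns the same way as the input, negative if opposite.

-773.1374 rpm (opposite to input, |ω| = 773.1374 rpm)

Stage 1 [53T→43T]: ω = 2085.0000×53/43 = 2569.8837 rpm, dir flips to −; running = −2569.8837
Stage 2 [80T→80T]: ω = 2569.8837×80/80 = 2569.8837 rpm, dir flips to +; running = +2569.8837
Stage 3 [87T→61T]: ω = 2569.8837×87/61 = 3665.2440 rpm, dir flips to −; running = −3665.2440
Stage 4 [27T→64T]: ω = 3665.2440×27/64 = 1546.2748 rpm, dir flips to +; running = +1546.2748
Stage 5 [47T→94T]: ω = 1546.2748×47/94 = 773.1374 rpm, dir flips to −; running = −773.1374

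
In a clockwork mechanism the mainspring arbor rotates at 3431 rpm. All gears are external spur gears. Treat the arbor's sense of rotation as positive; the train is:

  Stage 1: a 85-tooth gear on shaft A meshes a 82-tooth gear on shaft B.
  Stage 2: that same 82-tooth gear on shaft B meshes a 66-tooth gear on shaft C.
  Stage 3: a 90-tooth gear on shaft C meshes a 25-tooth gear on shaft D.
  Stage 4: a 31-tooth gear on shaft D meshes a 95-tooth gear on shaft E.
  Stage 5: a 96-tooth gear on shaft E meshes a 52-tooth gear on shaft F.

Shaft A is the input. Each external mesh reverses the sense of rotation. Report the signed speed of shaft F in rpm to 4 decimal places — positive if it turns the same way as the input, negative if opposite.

-9583.0596 rpm (opposite to input, |ω| = 9583.0596 rpm)

Stage 1 [85T→82T]: ω = 3431.0000×85/82 = 3556.5244 rpm, dir flips to −; running = −3556.5244
Stage 2 [82T→66T]: ω = 3556.5244×82/66 = 4418.7121 rpm, dir flips to +; running = +4418.7121
Stage 3 [90T→25T]: ω = 4418.7121×90/25 = 15907.3636 rpm, dir flips to −; running = −15907.3636
Stage 4 [31T→95T]: ω = 15907.3636×31/95 = 5190.8239 rpm, dir flips to +; running = +5190.8239
Stage 5 [96T→52T]: ω = 5190.8239×96/52 = 9583.0596 rpm, dir flips to −; running = −9583.0596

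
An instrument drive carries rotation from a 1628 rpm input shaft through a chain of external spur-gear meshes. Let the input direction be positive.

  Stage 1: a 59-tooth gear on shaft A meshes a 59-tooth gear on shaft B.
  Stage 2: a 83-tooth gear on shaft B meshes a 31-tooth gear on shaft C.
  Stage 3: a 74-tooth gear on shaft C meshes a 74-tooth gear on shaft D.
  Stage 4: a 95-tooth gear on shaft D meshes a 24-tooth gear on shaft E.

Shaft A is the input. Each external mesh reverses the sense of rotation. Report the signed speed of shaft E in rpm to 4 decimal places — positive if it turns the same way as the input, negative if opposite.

+17253.7366 rpm (same as input, |ω| = 17253.7366 rpm)

Stage 1 [59T→59T]: ω = 1628.0000×59/59 = 1628.0000 rpm, dir flips to −; running = −1628.0000
Stage 2 [83T→31T]: ω = 1628.0000×83/31 = 4358.8387 rpm, dir flips to +; running = +4358.8387
Stage 3 [74T→74T]: ω = 4358.8387×74/74 = 4358.8387 rpm, dir flips to −; running = −4358.8387
Stage 4 [95T→24T]: ω = 4358.8387×95/24 = 17253.7366 rpm, dir flips to +; running = +17253.7366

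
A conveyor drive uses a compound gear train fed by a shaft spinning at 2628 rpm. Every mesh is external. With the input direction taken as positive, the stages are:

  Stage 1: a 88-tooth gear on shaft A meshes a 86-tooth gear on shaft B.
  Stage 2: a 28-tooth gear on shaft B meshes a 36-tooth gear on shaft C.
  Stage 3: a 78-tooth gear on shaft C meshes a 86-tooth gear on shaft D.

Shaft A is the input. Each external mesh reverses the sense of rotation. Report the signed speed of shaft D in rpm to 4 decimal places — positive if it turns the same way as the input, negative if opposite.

-1896.9735 rpm (opposite to input, |ω| = 1896.9735 rpm)

Stage 1 [88T→86T]: ω = 2628.0000×88/86 = 2689.1163 rpm, dir flips to −; running = −2689.1163
Stage 2 [28T→36T]: ω = 2689.1163×28/36 = 2091.5349 rpm, dir flips to +; running = +2091.5349
Stage 3 [78T→86T]: ω = 2091.5349×78/86 = 1896.9735 rpm, dir flips to −; running = −1896.9735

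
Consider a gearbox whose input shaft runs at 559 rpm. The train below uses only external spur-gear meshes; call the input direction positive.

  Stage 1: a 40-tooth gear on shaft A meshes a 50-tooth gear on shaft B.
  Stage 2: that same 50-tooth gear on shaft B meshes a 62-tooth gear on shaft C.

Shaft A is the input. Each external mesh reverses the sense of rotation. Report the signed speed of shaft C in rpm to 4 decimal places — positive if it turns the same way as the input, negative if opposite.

Stage 1 [40T→50T]: ω = 559.0000×40/50 = 447.2000 rpm, dir flips to −; running = −447.2000
Stage 2 [50T→62T]: ω = 447.2000×50/62 = 360.6452 rpm, dir flips to +; running = +360.6452

+360.6452 rpm (same as input, |ω| = 360.6452 rpm)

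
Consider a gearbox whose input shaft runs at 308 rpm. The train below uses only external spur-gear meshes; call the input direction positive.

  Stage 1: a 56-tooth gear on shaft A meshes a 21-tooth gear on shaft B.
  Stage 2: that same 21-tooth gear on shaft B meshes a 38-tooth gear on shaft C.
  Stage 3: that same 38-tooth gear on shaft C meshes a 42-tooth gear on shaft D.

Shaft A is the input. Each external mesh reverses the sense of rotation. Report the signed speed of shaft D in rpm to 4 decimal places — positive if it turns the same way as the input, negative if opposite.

Stage 1 [56T→21T]: ω = 308.0000×56/21 = 821.3333 rpm, dir flips to −; running = −821.3333
Stage 2 [21T→38T]: ω = 821.3333×21/38 = 453.8947 rpm, dir flips to +; running = +453.8947
Stage 3 [38T→42T]: ω = 453.8947×38/42 = 410.6667 rpm, dir flips to −; running = −410.6667

-410.6667 rpm (opposite to input, |ω| = 410.6667 rpm)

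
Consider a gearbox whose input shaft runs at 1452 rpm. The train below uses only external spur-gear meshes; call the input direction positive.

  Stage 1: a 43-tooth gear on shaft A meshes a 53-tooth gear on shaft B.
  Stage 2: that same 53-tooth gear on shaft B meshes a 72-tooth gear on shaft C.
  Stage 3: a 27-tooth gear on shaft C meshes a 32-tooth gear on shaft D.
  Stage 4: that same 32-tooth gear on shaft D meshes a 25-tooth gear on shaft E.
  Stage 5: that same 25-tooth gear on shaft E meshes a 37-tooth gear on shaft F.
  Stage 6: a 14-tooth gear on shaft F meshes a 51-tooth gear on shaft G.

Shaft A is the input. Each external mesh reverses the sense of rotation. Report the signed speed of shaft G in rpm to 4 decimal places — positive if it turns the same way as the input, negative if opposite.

Stage 1 [43T→53T]: ω = 1452.0000×43/53 = 1178.0377 rpm, dir flips to −; running = −1178.0377
Stage 2 [53T→72T]: ω = 1178.0377×53/72 = 867.1667 rpm, dir flips to +; running = +867.1667
Stage 3 [27T→32T]: ω = 867.1667×27/32 = 731.6719 rpm, dir flips to −; running = −731.6719
Stage 4 [32T→25T]: ω = 731.6719×32/25 = 936.5400 rpm, dir flips to +; running = +936.5400
Stage 5 [25T→37T]: ω = 936.5400×25/37 = 632.7973 rpm, dir flips to −; running = −632.7973
Stage 6 [14T→51T]: ω = 632.7973×14/51 = 173.7091 rpm, dir flips to +; running = +173.7091

+173.7091 rpm (same as input, |ω| = 173.7091 rpm)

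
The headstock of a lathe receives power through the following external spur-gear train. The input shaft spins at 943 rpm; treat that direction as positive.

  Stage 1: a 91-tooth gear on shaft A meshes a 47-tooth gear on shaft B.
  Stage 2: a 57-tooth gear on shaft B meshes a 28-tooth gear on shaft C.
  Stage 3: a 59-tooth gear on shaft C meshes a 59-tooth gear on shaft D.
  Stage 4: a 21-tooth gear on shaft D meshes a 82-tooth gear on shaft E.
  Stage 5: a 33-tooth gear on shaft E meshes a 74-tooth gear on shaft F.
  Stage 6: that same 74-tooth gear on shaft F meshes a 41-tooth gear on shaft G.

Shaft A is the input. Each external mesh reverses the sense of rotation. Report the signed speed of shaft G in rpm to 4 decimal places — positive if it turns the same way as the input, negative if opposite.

+766.1390 rpm (same as input, |ω| = 766.1390 rpm)

Stage 1 [91T→47T]: ω = 943.0000×91/47 = 1825.8085 rpm, dir flips to −; running = −1825.8085
Stage 2 [57T→28T]: ω = 1825.8085×57/28 = 3716.8245 rpm, dir flips to +; running = +3716.8245
Stage 3 [59T→59T]: ω = 3716.8245×59/59 = 3716.8245 rpm, dir flips to −; running = −3716.8245
Stage 4 [21T→82T]: ω = 3716.8245×21/82 = 951.8697 rpm, dir flips to +; running = +951.8697
Stage 5 [33T→74T]: ω = 951.8697×33/74 = 424.4824 rpm, dir flips to −; running = −424.4824
Stage 6 [74T→41T]: ω = 424.4824×74/41 = 766.1390 rpm, dir flips to +; running = +766.1390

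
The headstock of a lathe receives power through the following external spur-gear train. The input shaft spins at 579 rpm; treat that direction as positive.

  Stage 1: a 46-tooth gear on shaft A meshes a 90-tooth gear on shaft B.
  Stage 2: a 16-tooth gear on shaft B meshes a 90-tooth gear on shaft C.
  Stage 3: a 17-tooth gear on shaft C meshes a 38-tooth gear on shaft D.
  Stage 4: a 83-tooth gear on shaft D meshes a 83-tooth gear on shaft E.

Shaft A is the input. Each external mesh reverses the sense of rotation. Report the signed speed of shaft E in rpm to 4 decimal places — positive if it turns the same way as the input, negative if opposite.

+23.5362 rpm (same as input, |ω| = 23.5362 rpm)

Stage 1 [46T→90T]: ω = 579.0000×46/90 = 295.9333 rpm, dir flips to −; running = −295.9333
Stage 2 [16T→90T]: ω = 295.9333×16/90 = 52.6104 rpm, dir flips to +; running = +52.6104
Stage 3 [17T→38T]: ω = 52.6104×17/38 = 23.5362 rpm, dir flips to −; running = −23.5362
Stage 4 [83T→83T]: ω = 23.5362×83/83 = 23.5362 rpm, dir flips to +; running = +23.5362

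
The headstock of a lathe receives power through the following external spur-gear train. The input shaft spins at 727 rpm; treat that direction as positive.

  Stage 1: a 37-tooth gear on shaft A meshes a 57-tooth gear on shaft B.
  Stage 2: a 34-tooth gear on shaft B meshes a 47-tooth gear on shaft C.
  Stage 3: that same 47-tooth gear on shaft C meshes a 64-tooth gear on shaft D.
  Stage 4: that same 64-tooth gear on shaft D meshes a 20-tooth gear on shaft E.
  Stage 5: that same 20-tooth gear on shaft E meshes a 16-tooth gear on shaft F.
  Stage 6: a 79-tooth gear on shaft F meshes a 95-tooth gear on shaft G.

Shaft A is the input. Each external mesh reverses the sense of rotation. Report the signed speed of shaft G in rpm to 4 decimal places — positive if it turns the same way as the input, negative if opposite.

+833.9187 rpm (same as input, |ω| = 833.9187 rpm)

Stage 1 [37T→57T]: ω = 727.0000×37/57 = 471.9123 rpm, dir flips to −; running = −471.9123
Stage 2 [34T→47T]: ω = 471.9123×34/47 = 341.3834 rpm, dir flips to +; running = +341.3834
Stage 3 [47T→64T]: ω = 341.3834×47/64 = 250.7034 rpm, dir flips to −; running = −250.7034
Stage 4 [64T→20T]: ω = 250.7034×64/20 = 802.2509 rpm, dir flips to +; running = +802.2509
Stage 5 [20T→16T]: ω = 802.2509×20/16 = 1002.8136 rpm, dir flips to −; running = −1002.8136
Stage 6 [79T→95T]: ω = 1002.8136×79/95 = 833.9187 rpm, dir flips to +; running = +833.9187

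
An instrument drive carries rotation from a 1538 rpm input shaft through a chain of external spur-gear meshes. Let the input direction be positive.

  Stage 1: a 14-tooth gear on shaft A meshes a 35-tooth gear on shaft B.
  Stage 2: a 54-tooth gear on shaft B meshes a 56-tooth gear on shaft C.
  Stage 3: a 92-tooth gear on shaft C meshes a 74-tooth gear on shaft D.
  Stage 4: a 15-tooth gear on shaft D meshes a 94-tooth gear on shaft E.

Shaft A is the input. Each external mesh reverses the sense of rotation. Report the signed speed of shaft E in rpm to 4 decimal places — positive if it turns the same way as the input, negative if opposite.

+117.6905 rpm (same as input, |ω| = 117.6905 rpm)

Stage 1 [14T→35T]: ω = 1538.0000×14/35 = 615.2000 rpm, dir flips to −; running = −615.2000
Stage 2 [54T→56T]: ω = 615.2000×54/56 = 593.2286 rpm, dir flips to +; running = +593.2286
Stage 3 [92T→74T]: ω = 593.2286×92/74 = 737.5274 rpm, dir flips to −; running = −737.5274
Stage 4 [15T→94T]: ω = 737.5274×15/94 = 117.6905 rpm, dir flips to +; running = +117.6905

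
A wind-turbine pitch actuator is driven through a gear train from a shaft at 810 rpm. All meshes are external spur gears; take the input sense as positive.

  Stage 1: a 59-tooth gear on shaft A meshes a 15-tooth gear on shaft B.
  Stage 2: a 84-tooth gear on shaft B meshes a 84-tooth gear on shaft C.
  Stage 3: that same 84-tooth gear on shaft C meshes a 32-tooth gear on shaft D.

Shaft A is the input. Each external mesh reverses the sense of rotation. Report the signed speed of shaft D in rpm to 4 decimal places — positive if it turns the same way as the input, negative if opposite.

-8363.2500 rpm (opposite to input, |ω| = 8363.2500 rpm)

Stage 1 [59T→15T]: ω = 810.0000×59/15 = 3186.0000 rpm, dir flips to −; running = −3186.0000
Stage 2 [84T→84T]: ω = 3186.0000×84/84 = 3186.0000 rpm, dir flips to +; running = +3186.0000
Stage 3 [84T→32T]: ω = 3186.0000×84/32 = 8363.2500 rpm, dir flips to −; running = −8363.2500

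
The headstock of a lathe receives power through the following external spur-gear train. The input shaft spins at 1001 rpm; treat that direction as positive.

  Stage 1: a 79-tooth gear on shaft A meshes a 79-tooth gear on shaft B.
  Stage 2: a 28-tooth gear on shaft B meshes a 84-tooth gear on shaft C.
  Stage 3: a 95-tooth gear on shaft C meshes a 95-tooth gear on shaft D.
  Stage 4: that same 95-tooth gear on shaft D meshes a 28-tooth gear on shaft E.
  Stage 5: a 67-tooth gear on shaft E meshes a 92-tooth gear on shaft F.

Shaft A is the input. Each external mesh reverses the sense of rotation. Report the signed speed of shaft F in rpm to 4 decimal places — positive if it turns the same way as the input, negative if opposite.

Stage 1 [79T→79T]: ω = 1001.0000×79/79 = 1001.0000 rpm, dir flips to −; running = −1001.0000
Stage 2 [28T→84T]: ω = 1001.0000×28/84 = 333.6667 rpm, dir flips to +; running = +333.6667
Stage 3 [95T→95T]: ω = 333.6667×95/95 = 333.6667 rpm, dir flips to −; running = −333.6667
Stage 4 [95T→28T]: ω = 333.6667×95/28 = 1132.0833 rpm, dir flips to +; running = +1132.0833
Stage 5 [67T→92T]: ω = 1132.0833×67/92 = 824.4520 rpm, dir flips to −; running = −824.4520

-824.4520 rpm (opposite to input, |ω| = 824.4520 rpm)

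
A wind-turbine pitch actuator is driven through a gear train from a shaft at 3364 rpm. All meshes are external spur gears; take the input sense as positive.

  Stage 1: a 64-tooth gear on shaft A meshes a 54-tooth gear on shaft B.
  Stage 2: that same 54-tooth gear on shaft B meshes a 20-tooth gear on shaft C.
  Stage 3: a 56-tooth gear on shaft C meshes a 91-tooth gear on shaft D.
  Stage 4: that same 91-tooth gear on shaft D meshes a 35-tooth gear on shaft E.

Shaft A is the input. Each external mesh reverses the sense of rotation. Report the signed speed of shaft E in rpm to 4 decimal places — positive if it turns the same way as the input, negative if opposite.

Stage 1 [64T→54T]: ω = 3364.0000×64/54 = 3986.9630 rpm, dir flips to −; running = −3986.9630
Stage 2 [54T→20T]: ω = 3986.9630×54/20 = 10764.8000 rpm, dir flips to +; running = +10764.8000
Stage 3 [56T→91T]: ω = 10764.8000×56/91 = 6624.4923 rpm, dir flips to −; running = −6624.4923
Stage 4 [91T→35T]: ω = 6624.4923×91/35 = 17223.6800 rpm, dir flips to +; running = +17223.6800

+17223.6800 rpm (same as input, |ω| = 17223.6800 rpm)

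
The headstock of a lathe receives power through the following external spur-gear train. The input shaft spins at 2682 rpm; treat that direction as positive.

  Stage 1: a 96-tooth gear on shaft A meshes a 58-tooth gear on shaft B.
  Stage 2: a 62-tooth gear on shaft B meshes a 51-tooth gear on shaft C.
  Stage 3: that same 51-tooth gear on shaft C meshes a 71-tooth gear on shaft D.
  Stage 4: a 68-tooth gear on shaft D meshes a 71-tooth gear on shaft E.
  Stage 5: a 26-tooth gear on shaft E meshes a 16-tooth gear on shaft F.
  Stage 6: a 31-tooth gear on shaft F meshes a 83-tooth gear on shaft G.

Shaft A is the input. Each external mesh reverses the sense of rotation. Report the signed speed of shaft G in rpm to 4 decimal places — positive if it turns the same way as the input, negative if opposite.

+2253.3201 rpm (same as input, |ω| = 2253.3201 rpm)

Stage 1 [96T→58T]: ω = 2682.0000×96/58 = 4439.1724 rpm, dir flips to −; running = −4439.1724
Stage 2 [62T→51T]: ω = 4439.1724×62/51 = 5396.6410 rpm, dir flips to +; running = +5396.6410
Stage 3 [51T→71T]: ω = 5396.6410×51/71 = 3876.4604 rpm, dir flips to −; running = −3876.4604
Stage 4 [68T→71T]: ω = 3876.4604×68/71 = 3712.6663 rpm, dir flips to +; running = +3712.6663
Stage 5 [26T→16T]: ω = 3712.6663×26/16 = 6033.0828 rpm, dir flips to −; running = −6033.0828
Stage 6 [31T→83T]: ω = 6033.0828×31/83 = 2253.3201 rpm, dir flips to +; running = +2253.3201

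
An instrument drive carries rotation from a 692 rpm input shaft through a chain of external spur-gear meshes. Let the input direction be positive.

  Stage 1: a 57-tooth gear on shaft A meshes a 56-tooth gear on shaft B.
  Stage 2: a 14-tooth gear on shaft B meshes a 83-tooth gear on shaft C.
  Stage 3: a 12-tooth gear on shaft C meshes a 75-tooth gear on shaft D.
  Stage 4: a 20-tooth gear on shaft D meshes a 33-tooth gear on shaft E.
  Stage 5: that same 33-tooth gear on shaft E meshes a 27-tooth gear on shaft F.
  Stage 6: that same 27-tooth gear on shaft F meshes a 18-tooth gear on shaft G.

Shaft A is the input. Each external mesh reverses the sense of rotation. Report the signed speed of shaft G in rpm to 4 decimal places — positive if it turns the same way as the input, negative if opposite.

+21.1213 rpm (same as input, |ω| = 21.1213 rpm)

Stage 1 [57T→56T]: ω = 692.0000×57/56 = 704.3571 rpm, dir flips to −; running = −704.3571
Stage 2 [14T→83T]: ω = 704.3571×14/83 = 118.8072 rpm, dir flips to +; running = +118.8072
Stage 3 [12T→75T]: ω = 118.8072×12/75 = 19.0092 rpm, dir flips to −; running = −19.0092
Stage 4 [20T→33T]: ω = 19.0092×20/33 = 11.5207 rpm, dir flips to +; running = +11.5207
Stage 5 [33T→27T]: ω = 11.5207×33/27 = 14.0809 rpm, dir flips to −; running = −14.0809
Stage 6 [27T→18T]: ω = 14.0809×27/18 = 21.1213 rpm, dir flips to +; running = +21.1213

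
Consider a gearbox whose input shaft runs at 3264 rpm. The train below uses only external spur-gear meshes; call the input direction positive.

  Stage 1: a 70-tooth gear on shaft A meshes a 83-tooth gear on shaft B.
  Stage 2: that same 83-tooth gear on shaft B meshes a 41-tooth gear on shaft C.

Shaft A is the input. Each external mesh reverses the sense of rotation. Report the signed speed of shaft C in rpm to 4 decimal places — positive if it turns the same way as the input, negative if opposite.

+5572.6829 rpm (same as input, |ω| = 5572.6829 rpm)

Stage 1 [70T→83T]: ω = 3264.0000×70/83 = 2752.7711 rpm, dir flips to −; running = −2752.7711
Stage 2 [83T→41T]: ω = 2752.7711×83/41 = 5572.6829 rpm, dir flips to +; running = +5572.6829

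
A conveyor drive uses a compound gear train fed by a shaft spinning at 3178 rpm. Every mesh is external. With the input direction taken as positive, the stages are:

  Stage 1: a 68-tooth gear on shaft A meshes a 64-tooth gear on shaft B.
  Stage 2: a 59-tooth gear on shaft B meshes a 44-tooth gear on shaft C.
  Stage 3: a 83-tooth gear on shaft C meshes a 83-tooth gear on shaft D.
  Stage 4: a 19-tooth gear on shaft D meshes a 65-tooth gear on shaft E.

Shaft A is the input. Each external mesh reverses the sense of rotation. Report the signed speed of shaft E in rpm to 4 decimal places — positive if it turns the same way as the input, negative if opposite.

Stage 1 [68T→64T]: ω = 3178.0000×68/64 = 3376.6250 rpm, dir flips to −; running = −3376.6250
Stage 2 [59T→44T]: ω = 3376.6250×59/44 = 4527.7472 rpm, dir flips to +; running = +4527.7472
Stage 3 [83T→83T]: ω = 4527.7472×83/83 = 4527.7472 rpm, dir flips to −; running = −4527.7472
Stage 4 [19T→65T]: ω = 4527.7472×19/65 = 1323.4953 rpm, dir flips to +; running = +1323.4953

+1323.4953 rpm (same as input, |ω| = 1323.4953 rpm)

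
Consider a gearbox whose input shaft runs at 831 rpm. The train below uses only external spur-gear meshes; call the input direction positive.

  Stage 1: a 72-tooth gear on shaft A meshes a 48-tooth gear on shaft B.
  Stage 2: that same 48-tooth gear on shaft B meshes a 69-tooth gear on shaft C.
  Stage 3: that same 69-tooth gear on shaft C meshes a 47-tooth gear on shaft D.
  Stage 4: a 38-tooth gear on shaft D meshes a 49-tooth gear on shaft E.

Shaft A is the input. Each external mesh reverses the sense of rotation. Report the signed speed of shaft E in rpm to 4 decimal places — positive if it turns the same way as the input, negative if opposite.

Stage 1 [72T→48T]: ω = 831.0000×72/48 = 1246.5000 rpm, dir flips to −; running = −1246.5000
Stage 2 [48T→69T]: ω = 1246.5000×48/69 = 867.1304 rpm, dir flips to +; running = +867.1304
Stage 3 [69T→47T]: ω = 867.1304×69/47 = 1273.0213 rpm, dir flips to −; running = −1273.0213
Stage 4 [38T→49T]: ω = 1273.0213×38/49 = 987.2410 rpm, dir flips to +; running = +987.2410

+987.2410 rpm (same as input, |ω| = 987.2410 rpm)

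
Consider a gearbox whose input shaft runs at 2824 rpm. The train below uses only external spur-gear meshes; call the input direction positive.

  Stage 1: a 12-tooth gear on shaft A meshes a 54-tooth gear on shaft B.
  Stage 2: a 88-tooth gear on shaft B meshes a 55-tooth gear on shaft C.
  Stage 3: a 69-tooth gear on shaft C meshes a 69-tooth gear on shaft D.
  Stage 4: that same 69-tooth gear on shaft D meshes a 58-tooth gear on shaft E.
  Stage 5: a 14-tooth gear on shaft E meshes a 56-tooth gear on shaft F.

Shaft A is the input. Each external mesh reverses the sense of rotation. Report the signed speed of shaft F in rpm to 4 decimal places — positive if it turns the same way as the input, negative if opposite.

-298.6299 rpm (opposite to input, |ω| = 298.6299 rpm)

Stage 1 [12T→54T]: ω = 2824.0000×12/54 = 627.5556 rpm, dir flips to −; running = −627.5556
Stage 2 [88T→55T]: ω = 627.5556×88/55 = 1004.0889 rpm, dir flips to +; running = +1004.0889
Stage 3 [69T→69T]: ω = 1004.0889×69/69 = 1004.0889 rpm, dir flips to −; running = −1004.0889
Stage 4 [69T→58T]: ω = 1004.0889×69/58 = 1194.5195 rpm, dir flips to +; running = +1194.5195
Stage 5 [14T→56T]: ω = 1194.5195×14/56 = 298.6299 rpm, dir flips to −; running = −298.6299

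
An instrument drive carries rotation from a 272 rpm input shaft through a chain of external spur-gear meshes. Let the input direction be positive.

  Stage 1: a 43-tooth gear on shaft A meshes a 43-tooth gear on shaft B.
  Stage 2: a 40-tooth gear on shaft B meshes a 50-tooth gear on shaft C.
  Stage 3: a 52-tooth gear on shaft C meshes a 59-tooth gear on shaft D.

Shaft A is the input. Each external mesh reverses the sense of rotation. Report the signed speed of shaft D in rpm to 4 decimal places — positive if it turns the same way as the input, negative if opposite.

-191.7831 rpm (opposite to input, |ω| = 191.7831 rpm)

Stage 1 [43T→43T]: ω = 272.0000×43/43 = 272.0000 rpm, dir flips to −; running = −272.0000
Stage 2 [40T→50T]: ω = 272.0000×40/50 = 217.6000 rpm, dir flips to +; running = +217.6000
Stage 3 [52T→59T]: ω = 217.6000×52/59 = 191.7831 rpm, dir flips to −; running = −191.7831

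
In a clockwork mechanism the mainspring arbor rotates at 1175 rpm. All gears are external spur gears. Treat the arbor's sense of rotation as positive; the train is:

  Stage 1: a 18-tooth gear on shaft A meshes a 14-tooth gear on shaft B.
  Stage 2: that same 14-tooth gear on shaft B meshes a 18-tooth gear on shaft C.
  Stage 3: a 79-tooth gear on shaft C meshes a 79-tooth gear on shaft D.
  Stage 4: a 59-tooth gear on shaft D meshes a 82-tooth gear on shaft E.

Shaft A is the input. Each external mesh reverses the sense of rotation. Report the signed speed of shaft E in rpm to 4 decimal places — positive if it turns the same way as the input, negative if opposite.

+845.4268 rpm (same as input, |ω| = 845.4268 rpm)

Stage 1 [18T→14T]: ω = 1175.0000×18/14 = 1510.7143 rpm, dir flips to −; running = −1510.7143
Stage 2 [14T→18T]: ω = 1510.7143×14/18 = 1175.0000 rpm, dir flips to +; running = +1175.0000
Stage 3 [79T→79T]: ω = 1175.0000×79/79 = 1175.0000 rpm, dir flips to −; running = −1175.0000
Stage 4 [59T→82T]: ω = 1175.0000×59/82 = 845.4268 rpm, dir flips to +; running = +845.4268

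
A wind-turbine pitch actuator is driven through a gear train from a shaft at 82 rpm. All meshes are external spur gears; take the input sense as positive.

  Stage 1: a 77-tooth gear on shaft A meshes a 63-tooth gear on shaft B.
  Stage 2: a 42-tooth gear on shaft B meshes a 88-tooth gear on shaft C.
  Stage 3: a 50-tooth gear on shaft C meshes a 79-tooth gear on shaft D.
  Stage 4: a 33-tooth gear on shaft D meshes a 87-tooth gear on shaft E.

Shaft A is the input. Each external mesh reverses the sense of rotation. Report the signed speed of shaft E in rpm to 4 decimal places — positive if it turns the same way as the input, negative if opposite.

+11.4833 rpm (same as input, |ω| = 11.4833 rpm)

Stage 1 [77T→63T]: ω = 82.0000×77/63 = 100.2222 rpm, dir flips to −; running = −100.2222
Stage 2 [42T→88T]: ω = 100.2222×42/88 = 47.8333 rpm, dir flips to +; running = +47.8333
Stage 3 [50T→79T]: ω = 47.8333×50/79 = 30.2743 rpm, dir flips to −; running = −30.2743
Stage 4 [33T→87T]: ω = 30.2743×33/87 = 11.4833 rpm, dir flips to +; running = +11.4833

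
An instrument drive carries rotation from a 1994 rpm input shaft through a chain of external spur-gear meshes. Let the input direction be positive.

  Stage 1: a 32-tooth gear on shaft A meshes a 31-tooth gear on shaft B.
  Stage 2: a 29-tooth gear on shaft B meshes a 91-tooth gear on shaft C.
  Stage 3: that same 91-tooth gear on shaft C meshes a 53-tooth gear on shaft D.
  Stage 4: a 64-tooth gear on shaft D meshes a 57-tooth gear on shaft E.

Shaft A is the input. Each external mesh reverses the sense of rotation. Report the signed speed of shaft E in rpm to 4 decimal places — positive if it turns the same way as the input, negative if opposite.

Stage 1 [32T→31T]: ω = 1994.0000×32/31 = 2058.3226 rpm, dir flips to −; running = −2058.3226
Stage 2 [29T→91T]: ω = 2058.3226×29/91 = 655.9490 rpm, dir flips to +; running = +655.9490
Stage 3 [91T→53T]: ω = 655.9490×91/53 = 1126.2520 rpm, dir flips to −; running = −1126.2520
Stage 4 [64T→57T]: ω = 1126.2520×64/57 = 1264.5636 rpm, dir flips to +; running = +1264.5636

+1264.5636 rpm (same as input, |ω| = 1264.5636 rpm)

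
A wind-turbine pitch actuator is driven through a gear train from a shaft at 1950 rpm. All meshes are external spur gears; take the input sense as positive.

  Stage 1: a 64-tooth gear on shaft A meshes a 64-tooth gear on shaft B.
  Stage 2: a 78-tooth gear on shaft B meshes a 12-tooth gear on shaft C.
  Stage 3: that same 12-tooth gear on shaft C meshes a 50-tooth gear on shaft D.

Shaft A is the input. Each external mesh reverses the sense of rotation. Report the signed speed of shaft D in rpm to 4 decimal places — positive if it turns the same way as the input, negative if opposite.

Stage 1 [64T→64T]: ω = 1950.0000×64/64 = 1950.0000 rpm, dir flips to −; running = −1950.0000
Stage 2 [78T→12T]: ω = 1950.0000×78/12 = 12675.0000 rpm, dir flips to +; running = +12675.0000
Stage 3 [12T→50T]: ω = 12675.0000×12/50 = 3042.0000 rpm, dir flips to −; running = −3042.0000

-3042.0000 rpm (opposite to input, |ω| = 3042.0000 rpm)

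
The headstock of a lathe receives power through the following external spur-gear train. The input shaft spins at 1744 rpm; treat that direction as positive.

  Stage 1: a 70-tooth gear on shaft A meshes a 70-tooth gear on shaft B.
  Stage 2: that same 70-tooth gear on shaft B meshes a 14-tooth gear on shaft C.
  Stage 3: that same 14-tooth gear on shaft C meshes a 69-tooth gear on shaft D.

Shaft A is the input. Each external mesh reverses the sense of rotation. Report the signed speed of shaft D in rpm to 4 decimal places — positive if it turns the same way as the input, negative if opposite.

-1769.2754 rpm (opposite to input, |ω| = 1769.2754 rpm)

Stage 1 [70T→70T]: ω = 1744.0000×70/70 = 1744.0000 rpm, dir flips to −; running = −1744.0000
Stage 2 [70T→14T]: ω = 1744.0000×70/14 = 8720.0000 rpm, dir flips to +; running = +8720.0000
Stage 3 [14T→69T]: ω = 8720.0000×14/69 = 1769.2754 rpm, dir flips to −; running = −1769.2754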